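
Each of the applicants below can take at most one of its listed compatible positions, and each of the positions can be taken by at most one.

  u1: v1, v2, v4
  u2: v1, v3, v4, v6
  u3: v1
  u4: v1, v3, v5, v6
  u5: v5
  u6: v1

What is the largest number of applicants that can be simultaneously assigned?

5

Unit-capacity flow: source→left, listed edges, right→sink; max matching = max flow.
Augmenting path u1→v1 (+1); matched 1.
Augmenting path u2→v3 (+1); matched 2.
Augmenting path u4→v5 (+1); matched 3.
Augmenting path u3→v1→u1→v2 (+1); matched 4.
Augmenting path u5→v5→u4→v6 (+1); matched 5.
No augmenting path remains; maximum matching = 5.
König certificate: {u1, u2, u4, u5, v1} is a vertex cover of size 5 (every listed pair touches it), so no matching can be larger.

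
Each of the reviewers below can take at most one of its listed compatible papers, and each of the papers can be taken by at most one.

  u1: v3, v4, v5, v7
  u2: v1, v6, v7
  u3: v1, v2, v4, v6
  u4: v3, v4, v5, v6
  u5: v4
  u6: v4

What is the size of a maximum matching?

Unit-capacity flow: source→left, listed edges, right→sink; max matching = max flow.
Augmenting path u1→v3 (+1); matched 1.
Augmenting path u2→v1 (+1); matched 2.
Augmenting path u3→v2 (+1); matched 3.
Augmenting path u4→v4 (+1); matched 4.
Augmenting path u5→v4→u4→v5 (+1); matched 5.
No augmenting path remains; maximum matching = 5.
König certificate: {u1, u2, u3, u4, v4} is a vertex cover of size 5 (every listed pair touches it), so no matching can be larger.

5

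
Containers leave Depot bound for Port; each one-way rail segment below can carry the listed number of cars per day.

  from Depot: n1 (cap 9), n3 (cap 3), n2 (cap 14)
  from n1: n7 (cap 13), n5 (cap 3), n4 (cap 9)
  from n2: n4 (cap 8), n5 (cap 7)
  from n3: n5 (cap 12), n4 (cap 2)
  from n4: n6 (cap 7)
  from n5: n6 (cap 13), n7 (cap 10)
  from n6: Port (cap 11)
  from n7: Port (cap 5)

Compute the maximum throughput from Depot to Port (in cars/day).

Augment Depot→n1→n7→Port: bottleneck 5, flow now 5.
Augment Depot→n1→n4→n6→Port: bottleneck 4, flow now 9.
Augment Depot→n2→n4→n6→Port: bottleneck 3, flow now 12.
Augment Depot→n2→n5→n6→Port: bottleneck 4, flow now 16.
No augmenting path remains; maximum flow = 16.
In the residual graph, reachable from Depot: {Depot, n1, n2, n3, n4, n5, n6, n7}.
Min-cut edges: n6→Port (11), n7→Port (5); capacity 11 + 5 = 16.
This cut is saturated, so no flow can exceed 16.

16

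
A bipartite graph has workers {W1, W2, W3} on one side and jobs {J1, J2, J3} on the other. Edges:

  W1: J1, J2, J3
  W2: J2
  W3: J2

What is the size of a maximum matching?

2

Unit-capacity flow: source→left, listed edges, right→sink; max matching = max flow.
Augmenting path W1→J1 (+1); matched 1.
Augmenting path W2→J2 (+1); matched 2.
No augmenting path remains; maximum matching = 2.
König certificate: {W1, J2} is a vertex cover of size 2 (every listed pair touches it), so no matching can be larger.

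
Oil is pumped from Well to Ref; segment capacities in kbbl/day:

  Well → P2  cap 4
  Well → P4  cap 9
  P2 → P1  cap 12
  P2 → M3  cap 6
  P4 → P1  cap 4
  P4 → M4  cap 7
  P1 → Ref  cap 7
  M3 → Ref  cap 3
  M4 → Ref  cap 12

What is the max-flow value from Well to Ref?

Augment Well→P2→P1→Ref: bottleneck 4, flow now 4.
Augment Well→P4→P1→Ref: bottleneck 3, flow now 7.
Augment Well→P4→M4→Ref: bottleneck 6, flow now 13.
No augmenting path remains; maximum flow = 13.
In the residual graph, reachable from Well: {Well}.
Min-cut edges: Well→P2 (4), Well→P4 (9); capacity 4 + 9 = 13.
This cut is saturated, so no flow can exceed 13.

13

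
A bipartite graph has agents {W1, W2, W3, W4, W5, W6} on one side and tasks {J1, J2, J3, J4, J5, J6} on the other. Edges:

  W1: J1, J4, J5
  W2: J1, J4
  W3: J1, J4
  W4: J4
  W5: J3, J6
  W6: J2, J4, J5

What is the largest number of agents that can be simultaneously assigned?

Unit-capacity flow: source→left, listed edges, right→sink; max matching = max flow.
Augmenting path W1→J1 (+1); matched 1.
Augmenting path W2→J4 (+1); matched 2.
Augmenting path W5→J3 (+1); matched 3.
Augmenting path W6→J2 (+1); matched 4.
Augmenting path W3→J1→W1→J5 (+1); matched 5.
No augmenting path remains; maximum matching = 5.
König certificate: {W1, W5, W6, J1, J4} is a vertex cover of size 5 (every listed pair touches it), so no matching can be larger.

5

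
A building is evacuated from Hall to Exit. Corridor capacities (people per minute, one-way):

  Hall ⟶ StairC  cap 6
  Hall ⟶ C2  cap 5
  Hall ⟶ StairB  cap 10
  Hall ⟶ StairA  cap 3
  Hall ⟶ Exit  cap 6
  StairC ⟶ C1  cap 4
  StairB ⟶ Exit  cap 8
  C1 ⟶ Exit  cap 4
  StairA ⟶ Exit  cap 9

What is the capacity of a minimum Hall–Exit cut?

Augment Hall→Exit: bottleneck 6, flow now 6.
Augment Hall→StairB→Exit: bottleneck 8, flow now 14.
Augment Hall→StairA→Exit: bottleneck 3, flow now 17.
Augment Hall→StairC→C1→Exit: bottleneck 4, flow now 21.
No augmenting path remains; maximum flow = 21.
By max-flow min-cut, the minimum cut capacity equals the max flow.
In the residual graph, reachable from Hall: {Hall, StairC, C2, StairB}.
Min-cut edges: Hall→StairA (3), Hall→Exit (6), StairC→C1 (4), StairB→Exit (8); capacity 3 + 6 + 4 + 8 = 21.

21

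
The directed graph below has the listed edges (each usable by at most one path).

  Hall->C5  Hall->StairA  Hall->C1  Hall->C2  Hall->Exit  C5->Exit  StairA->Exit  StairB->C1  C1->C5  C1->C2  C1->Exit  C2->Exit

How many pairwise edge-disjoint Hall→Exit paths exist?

5

Assign every edge capacity 1; by Menger, the answer equals the max flow.
Path Hall→Exit (+1); total 1.
Path Hall→C5→Exit (+1); total 2.
Path Hall→StairA→Exit (+1); total 3.
Path Hall→C1→Exit (+1); total 4.
Path Hall→C2→Exit (+1); total 5.
No residual Hall→Exit path; max flow = 5.
Certifying cut of size 5: {Hall→C1, Hall→C2, Hall→C5, Hall→Exit, Hall→StairA}.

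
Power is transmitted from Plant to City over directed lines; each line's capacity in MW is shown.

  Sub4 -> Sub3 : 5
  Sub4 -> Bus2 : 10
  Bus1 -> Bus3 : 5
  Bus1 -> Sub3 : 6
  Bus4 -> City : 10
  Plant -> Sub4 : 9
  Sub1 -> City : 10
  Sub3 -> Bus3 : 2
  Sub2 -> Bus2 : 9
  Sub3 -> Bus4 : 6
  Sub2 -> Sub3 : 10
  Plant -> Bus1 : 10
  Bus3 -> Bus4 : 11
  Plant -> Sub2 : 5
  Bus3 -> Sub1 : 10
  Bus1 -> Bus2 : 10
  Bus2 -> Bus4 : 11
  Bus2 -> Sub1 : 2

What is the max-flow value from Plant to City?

Augment Plant→Sub2→Sub3→Bus4→City: bottleneck 5, flow now 5.
Augment Plant→Bus1→Sub3→Bus4→City: bottleneck 1, flow now 6.
Augment Plant→Bus1→Bus3→Sub1→City: bottleneck 5, flow now 11.
Augment Plant→Bus1→Bus2→Sub1→City: bottleneck 2, flow now 13.
Augment Plant→Bus1→Bus2→Bus4→City: bottleneck 2, flow now 15.
Augment Plant→Sub4→Bus2→Bus4→City: bottleneck 2, flow now 17.
Augment Plant→Sub4→Sub3→Bus3→Sub1→City: bottleneck 2, flow now 19.
No augmenting path remains; maximum flow = 19.
In the residual graph, reachable from Plant: {Plant, Sub2, Bus1, Sub4, Sub3, Bus2, Bus4}.
Min-cut edges: Bus1→Bus3 (5), Sub3→Bus3 (2), Bus2→Sub1 (2), Bus4→City (10); capacity 5 + 2 + 2 + 10 = 19.
This cut is saturated, so no flow can exceed 19.

19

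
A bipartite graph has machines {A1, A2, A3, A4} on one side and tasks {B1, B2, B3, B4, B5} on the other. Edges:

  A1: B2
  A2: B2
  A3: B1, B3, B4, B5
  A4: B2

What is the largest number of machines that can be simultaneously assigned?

2

Unit-capacity flow: source→left, listed edges, right→sink; max matching = max flow.
Augmenting path A1→B2 (+1); matched 1.
Augmenting path A3→B1 (+1); matched 2.
No augmenting path remains; maximum matching = 2.
König certificate: {A3, B2} is a vertex cover of size 2 (every listed pair touches it), so no matching can be larger.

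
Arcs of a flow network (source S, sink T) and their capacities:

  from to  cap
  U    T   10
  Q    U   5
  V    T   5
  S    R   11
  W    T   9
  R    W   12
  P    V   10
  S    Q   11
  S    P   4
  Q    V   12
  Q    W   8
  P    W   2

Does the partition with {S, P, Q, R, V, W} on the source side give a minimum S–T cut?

Yes — it is a minimum cut (capacity 19).

Given cut capacity: 5 + 5 + 9 = 19.
Augment S→P→V→T: bottleneck 4, flow now 4.
Augment S→Q→U→T: bottleneck 5, flow now 9.
Augment S→Q→V→T: bottleneck 1, flow now 10.
Augment S→Q→W→T: bottleneck 5, flow now 15.
Augment S→R→W→T: bottleneck 4, flow now 19.
No augmenting path remains; maximum flow = 19.
Cut capacity 19 equals the max flow, so it is a minimum cut.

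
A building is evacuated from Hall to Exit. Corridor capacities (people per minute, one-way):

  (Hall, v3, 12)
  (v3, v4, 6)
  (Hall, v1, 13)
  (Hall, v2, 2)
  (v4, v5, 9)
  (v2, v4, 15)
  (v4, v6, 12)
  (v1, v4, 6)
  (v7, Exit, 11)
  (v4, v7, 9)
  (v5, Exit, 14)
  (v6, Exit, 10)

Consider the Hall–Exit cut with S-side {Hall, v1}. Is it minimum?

No — its capacity is 20, but the minimum cut has capacity 14.

Given cut capacity: 2 + 12 + 6 = 20.
Augment Hall→v1→v4→v5→Exit: bottleneck 6, flow now 6.
Augment Hall→v2→v4→v5→Exit: bottleneck 2, flow now 8.
Augment Hall→v3→v4→v5→Exit: bottleneck 1, flow now 9.
Augment Hall→v3→v4→v6→Exit: bottleneck 5, flow now 14.
No augmenting path remains; maximum flow = 14.
In the residual graph, reachable from Hall: {Hall, v1, v3}.
Min-cut edges: Hall→v2 (2), v1→v4 (6), v3→v4 (6); capacity 2 + 6 + 6 = 14.
Cut capacity 20 exceeds the max flow 14, so it is not minimum.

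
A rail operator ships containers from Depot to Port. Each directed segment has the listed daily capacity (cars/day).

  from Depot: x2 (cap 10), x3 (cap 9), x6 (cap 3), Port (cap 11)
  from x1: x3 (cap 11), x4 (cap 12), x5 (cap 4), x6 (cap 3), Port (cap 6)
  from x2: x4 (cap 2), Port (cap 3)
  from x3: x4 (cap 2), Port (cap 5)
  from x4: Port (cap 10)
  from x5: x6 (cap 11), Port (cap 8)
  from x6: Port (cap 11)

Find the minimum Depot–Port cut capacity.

26

Augment Depot→Port: bottleneck 11, flow now 11.
Augment Depot→x2→Port: bottleneck 3, flow now 14.
Augment Depot→x3→Port: bottleneck 5, flow now 19.
Augment Depot→x6→Port: bottleneck 3, flow now 22.
Augment Depot→x2→x4→Port: bottleneck 2, flow now 24.
Augment Depot→x3→x4→Port: bottleneck 2, flow now 26.
No augmenting path remains; maximum flow = 26.
By max-flow min-cut, the minimum cut capacity equals the max flow.
In the residual graph, reachable from Depot: {Depot, x2, x3}.
Min-cut edges: Depot→x6 (3), Depot→Port (11), x2→x4 (2), x2→Port (3), x3→x4 (2), x3→Port (5); capacity 3 + 11 + 2 + 3 + 2 + 5 = 26.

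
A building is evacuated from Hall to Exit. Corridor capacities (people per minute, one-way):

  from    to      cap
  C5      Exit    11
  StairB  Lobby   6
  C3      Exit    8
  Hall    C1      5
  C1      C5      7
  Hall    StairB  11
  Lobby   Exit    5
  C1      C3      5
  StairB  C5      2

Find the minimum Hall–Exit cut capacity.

12

Augment Hall→C1→C5→Exit: bottleneck 5, flow now 5.
Augment Hall→StairB→Lobby→Exit: bottleneck 5, flow now 10.
Augment Hall→StairB→C5→Exit: bottleneck 2, flow now 12.
No augmenting path remains; maximum flow = 12.
By max-flow min-cut, the minimum cut capacity equals the max flow.
In the residual graph, reachable from Hall: {Hall, StairB, Lobby}.
Min-cut edges: Hall→C1 (5), StairB→C5 (2), Lobby→Exit (5); capacity 5 + 2 + 5 = 12.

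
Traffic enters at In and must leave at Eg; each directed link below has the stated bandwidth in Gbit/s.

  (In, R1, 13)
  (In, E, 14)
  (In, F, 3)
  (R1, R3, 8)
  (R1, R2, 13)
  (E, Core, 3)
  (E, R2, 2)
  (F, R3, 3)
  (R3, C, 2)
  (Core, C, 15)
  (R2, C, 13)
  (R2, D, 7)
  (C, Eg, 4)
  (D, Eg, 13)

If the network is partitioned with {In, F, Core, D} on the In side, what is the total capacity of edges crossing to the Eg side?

Edges leaving {In, F, Core, D}: In→R1 (13), In→E (14), F→R3 (3), Core→C (15), D→Eg (13).
Cut capacity = 13 + 14 + 3 + 15 + 13 = 58.

58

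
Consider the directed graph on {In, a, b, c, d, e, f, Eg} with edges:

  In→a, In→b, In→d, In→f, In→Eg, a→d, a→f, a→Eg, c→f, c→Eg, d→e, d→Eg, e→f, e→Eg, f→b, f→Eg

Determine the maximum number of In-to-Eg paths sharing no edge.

Assign every edge capacity 1; by Menger, the answer equals the max flow.
Path In→Eg (+1); total 1.
Path In→a→Eg (+1); total 2.
Path In→d→Eg (+1); total 3.
Path In→f→Eg (+1); total 4.
No residual In→Eg path; max flow = 4.
Certifying cut of size 4: {In→Eg, In→a, In→d, In→f}.

4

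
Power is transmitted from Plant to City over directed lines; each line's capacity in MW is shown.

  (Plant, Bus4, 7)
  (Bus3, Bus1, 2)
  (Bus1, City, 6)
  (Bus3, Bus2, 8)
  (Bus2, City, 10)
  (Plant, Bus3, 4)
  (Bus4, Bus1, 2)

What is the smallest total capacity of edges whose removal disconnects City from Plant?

6

Augment Plant→Bus3→Bus1→City: bottleneck 2, flow now 2.
Augment Plant→Bus3→Bus2→City: bottleneck 2, flow now 4.
Augment Plant→Bus4→Bus1→City: bottleneck 2, flow now 6.
No augmenting path remains; maximum flow = 6.
By max-flow min-cut, the minimum cut capacity equals the max flow.
In the residual graph, reachable from Plant: {Plant, Bus4}.
Min-cut edges: Plant→Bus3 (4), Bus4→Bus1 (2); capacity 4 + 2 = 6.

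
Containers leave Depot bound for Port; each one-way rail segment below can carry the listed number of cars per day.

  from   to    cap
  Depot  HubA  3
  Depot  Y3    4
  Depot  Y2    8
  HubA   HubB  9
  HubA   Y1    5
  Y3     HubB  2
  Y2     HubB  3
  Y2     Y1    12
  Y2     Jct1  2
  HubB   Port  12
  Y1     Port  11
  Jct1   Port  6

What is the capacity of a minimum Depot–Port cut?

Augment Depot→HubA→HubB→Port: bottleneck 3, flow now 3.
Augment Depot→Y3→HubB→Port: bottleneck 2, flow now 5.
Augment Depot→Y2→HubB→Port: bottleneck 3, flow now 8.
Augment Depot→Y2→Y1→Port: bottleneck 5, flow now 13.
No augmenting path remains; maximum flow = 13.
By max-flow min-cut, the minimum cut capacity equals the max flow.
In the residual graph, reachable from Depot: {Depot, Y3}.
Min-cut edges: Depot→HubA (3), Depot→Y2 (8), Y3→HubB (2); capacity 3 + 8 + 2 = 13.

13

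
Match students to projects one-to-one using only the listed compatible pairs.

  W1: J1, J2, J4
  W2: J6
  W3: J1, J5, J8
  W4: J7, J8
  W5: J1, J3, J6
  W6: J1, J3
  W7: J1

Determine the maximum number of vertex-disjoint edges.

Unit-capacity flow: source→left, listed edges, right→sink; max matching = max flow.
Augmenting path W1→J1 (+1); matched 1.
Augmenting path W2→J6 (+1); matched 2.
Augmenting path W3→J5 (+1); matched 3.
Augmenting path W4→J7 (+1); matched 4.
Augmenting path W5→J3 (+1); matched 5.
Augmenting path W6→J1→W1→J2 (+1); matched 6.
No augmenting path remains; maximum matching = 6.
König certificate: {W1, W3, W4, J1, J3, J6} is a vertex cover of size 6 (every listed pair touches it), so no matching can be larger.

6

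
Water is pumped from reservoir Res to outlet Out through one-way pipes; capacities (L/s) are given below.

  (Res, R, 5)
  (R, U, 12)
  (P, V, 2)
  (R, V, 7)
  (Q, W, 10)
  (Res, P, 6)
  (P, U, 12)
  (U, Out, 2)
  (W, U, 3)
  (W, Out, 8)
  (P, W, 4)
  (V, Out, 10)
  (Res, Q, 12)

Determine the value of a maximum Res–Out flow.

Augment Res→P→U→Out: bottleneck 2, flow now 2.
Augment Res→P→V→Out: bottleneck 2, flow now 4.
Augment Res→P→W→Out: bottleneck 2, flow now 6.
Augment Res→Q→W→Out: bottleneck 6, flow now 12.
Augment Res→R→V→Out: bottleneck 5, flow now 17.
No augmenting path remains; maximum flow = 17.
In the residual graph, reachable from Res: {Res, P, Q, U, W}.
Min-cut edges: Res→R (5), P→V (2), U→Out (2), W→Out (8); capacity 5 + 2 + 2 + 8 = 17.
This cut is saturated, so no flow can exceed 17.

17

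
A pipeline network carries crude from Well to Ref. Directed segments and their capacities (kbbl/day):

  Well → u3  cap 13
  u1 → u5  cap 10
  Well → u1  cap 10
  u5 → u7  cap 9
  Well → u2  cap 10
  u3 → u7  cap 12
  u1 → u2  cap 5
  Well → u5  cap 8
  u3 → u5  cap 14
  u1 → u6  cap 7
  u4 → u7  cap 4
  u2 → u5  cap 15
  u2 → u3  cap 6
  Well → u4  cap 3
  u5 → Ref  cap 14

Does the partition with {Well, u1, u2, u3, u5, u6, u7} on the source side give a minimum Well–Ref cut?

No — its capacity is 17, but the minimum cut has capacity 14.

Given cut capacity: 3 + 14 = 17.
Augment Well→u5→Ref: bottleneck 8, flow now 8.
Augment Well→u1→u5→Ref: bottleneck 6, flow now 14.
No augmenting path remains; maximum flow = 14.
In the residual graph, reachable from Well: {Well, u1, u2, u3, u4, u5, u6, u7}.
Min-cut edges: u5→Ref (14); capacity 14 = 14.
Cut capacity 17 exceeds the max flow 14, so it is not minimum.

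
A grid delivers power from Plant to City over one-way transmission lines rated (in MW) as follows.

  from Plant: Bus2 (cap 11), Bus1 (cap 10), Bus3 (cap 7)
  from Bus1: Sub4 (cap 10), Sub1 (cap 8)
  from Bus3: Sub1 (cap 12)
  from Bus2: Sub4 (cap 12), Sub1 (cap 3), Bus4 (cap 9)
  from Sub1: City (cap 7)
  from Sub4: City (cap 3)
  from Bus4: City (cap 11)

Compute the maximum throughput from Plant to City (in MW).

Augment Plant→Bus1→Sub1→City: bottleneck 7, flow now 7.
Augment Plant→Bus1→Sub4→City: bottleneck 3, flow now 10.
Augment Plant→Bus2→Bus4→City: bottleneck 9, flow now 19.
No augmenting path remains; maximum flow = 19.
In the residual graph, reachable from Plant: {Plant, Bus1, Bus3, Bus2, Sub1, Sub4}.
Min-cut edges: Bus2→Bus4 (9), Sub1→City (7), Sub4→City (3); capacity 9 + 7 + 3 = 19.
This cut is saturated, so no flow can exceed 19.

19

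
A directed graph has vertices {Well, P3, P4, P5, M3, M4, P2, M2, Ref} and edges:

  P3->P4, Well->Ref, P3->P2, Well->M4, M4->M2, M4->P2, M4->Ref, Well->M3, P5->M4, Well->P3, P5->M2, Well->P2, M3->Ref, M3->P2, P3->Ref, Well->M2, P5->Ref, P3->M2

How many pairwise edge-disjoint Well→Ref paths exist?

4

Assign every edge capacity 1; by Menger, the answer equals the max flow.
Path Well→Ref (+1); total 1.
Path Well→P3→Ref (+1); total 2.
Path Well→M3→Ref (+1); total 3.
Path Well→M4→Ref (+1); total 4.
No residual Well→Ref path; max flow = 4.
Certifying cut of size 4: {Well→M3, Well→M4, Well→P3, Well→Ref}.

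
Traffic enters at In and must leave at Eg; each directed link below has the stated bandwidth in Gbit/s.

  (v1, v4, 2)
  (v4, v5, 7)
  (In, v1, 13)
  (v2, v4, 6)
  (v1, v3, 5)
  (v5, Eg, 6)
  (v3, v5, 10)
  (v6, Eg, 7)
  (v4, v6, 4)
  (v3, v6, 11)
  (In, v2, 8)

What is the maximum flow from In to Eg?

Augment In→v1→v3→v5→Eg: bottleneck 5, flow now 5.
Augment In→v1→v4→v5→Eg: bottleneck 1, flow now 6.
Augment In→v1→v4→v6→Eg: bottleneck 1, flow now 7.
Augment In→v2→v4→v6→Eg: bottleneck 3, flow now 10.
Augment In→v2→v4→v5→v3→v6→Eg: bottleneck 3, flow now 13. (uses reverse residual edge)
No augmenting path remains; maximum flow = 13.
In the residual graph, reachable from In: {In, v1, v2}.
Min-cut edges: v1→v3 (5), v1→v4 (2), v2→v4 (6); capacity 5 + 2 + 6 = 13.
This cut is saturated, so no flow can exceed 13.

13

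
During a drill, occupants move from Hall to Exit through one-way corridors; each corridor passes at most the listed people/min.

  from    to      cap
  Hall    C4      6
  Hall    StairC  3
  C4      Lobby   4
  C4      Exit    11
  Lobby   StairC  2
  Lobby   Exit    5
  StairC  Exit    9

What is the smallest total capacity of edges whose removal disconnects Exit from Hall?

9

Augment Hall→C4→Exit: bottleneck 6, flow now 6.
Augment Hall→StairC→Exit: bottleneck 3, flow now 9.
No augmenting path remains; maximum flow = 9.
By max-flow min-cut, the minimum cut capacity equals the max flow.
In the residual graph, reachable from Hall: {Hall}.
Min-cut edges: Hall→C4 (6), Hall→StairC (3); capacity 6 + 3 = 9.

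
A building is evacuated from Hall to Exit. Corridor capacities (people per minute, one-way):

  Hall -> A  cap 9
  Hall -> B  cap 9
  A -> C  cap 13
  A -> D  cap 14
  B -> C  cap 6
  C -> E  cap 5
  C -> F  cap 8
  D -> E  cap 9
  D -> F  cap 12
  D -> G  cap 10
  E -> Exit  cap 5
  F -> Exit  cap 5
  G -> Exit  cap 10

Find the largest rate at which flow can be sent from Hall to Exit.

Augment Hall→A→C→E→Exit: bottleneck 5, flow now 5.
Augment Hall→A→C→F→Exit: bottleneck 4, flow now 9.
Augment Hall→B→C→F→Exit: bottleneck 1, flow now 10.
Augment Hall→B→C→A→D→G→Exit: bottleneck 5, flow now 15. (uses reverse residual edge)
No augmenting path remains; maximum flow = 15.
In the residual graph, reachable from Hall: {Hall, B}.
Min-cut edges: Hall→A (9), B→C (6); capacity 9 + 6 = 15.
This cut is saturated, so no flow can exceed 15.

15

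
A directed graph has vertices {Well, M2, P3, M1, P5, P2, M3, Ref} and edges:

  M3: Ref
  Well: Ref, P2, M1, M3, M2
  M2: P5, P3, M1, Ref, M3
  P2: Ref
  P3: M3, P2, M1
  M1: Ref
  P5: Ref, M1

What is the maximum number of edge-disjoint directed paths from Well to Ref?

Assign every edge capacity 1; by Menger, the answer equals the max flow.
Path Well→Ref (+1); total 1.
Path Well→M2→Ref (+1); total 2.
Path Well→M1→Ref (+1); total 3.
Path Well→P2→Ref (+1); total 4.
Path Well→M3→Ref (+1); total 5.
No residual Well→Ref path; max flow = 5.
Certifying cut of size 5: {Well→M1, Well→M2, Well→M3, Well→P2, Well→Ref}.

5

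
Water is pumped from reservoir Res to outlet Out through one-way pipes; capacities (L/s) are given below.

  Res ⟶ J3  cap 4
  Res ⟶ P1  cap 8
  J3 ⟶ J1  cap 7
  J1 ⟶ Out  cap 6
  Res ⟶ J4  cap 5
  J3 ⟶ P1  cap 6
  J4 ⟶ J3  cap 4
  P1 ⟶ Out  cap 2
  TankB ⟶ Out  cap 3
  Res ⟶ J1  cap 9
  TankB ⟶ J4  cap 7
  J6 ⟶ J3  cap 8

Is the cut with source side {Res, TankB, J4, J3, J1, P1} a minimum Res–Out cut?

No — its capacity is 11, but the minimum cut has capacity 8.

Given cut capacity: 3 + 6 + 2 = 11.
Augment Res→J1→Out: bottleneck 6, flow now 6.
Augment Res→P1→Out: bottleneck 2, flow now 8.
No augmenting path remains; maximum flow = 8.
In the residual graph, reachable from Res: {Res, J4, J3, J1, P1}.
Min-cut edges: J1→Out (6), P1→Out (2); capacity 6 + 2 = 8.
Cut capacity 11 exceeds the max flow 8, so it is not minimum.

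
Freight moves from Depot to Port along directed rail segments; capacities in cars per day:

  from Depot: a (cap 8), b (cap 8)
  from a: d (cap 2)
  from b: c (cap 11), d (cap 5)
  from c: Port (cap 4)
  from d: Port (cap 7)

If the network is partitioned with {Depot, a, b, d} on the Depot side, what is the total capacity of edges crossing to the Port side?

18

Edges leaving {Depot, a, b, d}: b→c (11), d→Port (7).
Cut capacity = 11 + 7 = 18.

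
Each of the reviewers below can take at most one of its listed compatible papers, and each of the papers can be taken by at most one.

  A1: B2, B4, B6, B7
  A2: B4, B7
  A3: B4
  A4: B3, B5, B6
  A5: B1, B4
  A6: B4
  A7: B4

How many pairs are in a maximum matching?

Unit-capacity flow: source→left, listed edges, right→sink; max matching = max flow.
Augmenting path A1→B2 (+1); matched 1.
Augmenting path A2→B4 (+1); matched 2.
Augmenting path A4→B3 (+1); matched 3.
Augmenting path A5→B1 (+1); matched 4.
Augmenting path A3→B4→A2→B7 (+1); matched 5.
No augmenting path remains; maximum matching = 5.
König certificate: {A1, A2, A4, A5, B4} is a vertex cover of size 5 (every listed pair touches it), so no matching can be larger.

5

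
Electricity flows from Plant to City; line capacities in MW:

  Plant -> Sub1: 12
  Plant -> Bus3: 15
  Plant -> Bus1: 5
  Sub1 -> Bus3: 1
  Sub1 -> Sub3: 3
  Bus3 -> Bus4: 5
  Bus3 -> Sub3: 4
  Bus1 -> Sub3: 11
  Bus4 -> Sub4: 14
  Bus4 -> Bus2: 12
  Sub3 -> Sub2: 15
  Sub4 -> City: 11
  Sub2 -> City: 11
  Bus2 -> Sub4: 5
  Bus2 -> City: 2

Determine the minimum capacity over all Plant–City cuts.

16

Augment Plant→Sub1→Sub3→Sub2→City: bottleneck 3, flow now 3.
Augment Plant→Bus3→Bus4→Sub4→City: bottleneck 5, flow now 8.
Augment Plant→Bus3→Sub3→Sub2→City: bottleneck 4, flow now 12.
Augment Plant→Bus1→Sub3→Sub2→City: bottleneck 4, flow now 16.
No augmenting path remains; maximum flow = 16.
By max-flow min-cut, the minimum cut capacity equals the max flow.
In the residual graph, reachable from Plant: {Plant, Sub1, Bus3, Bus1, Sub3, Sub2}.
Min-cut edges: Bus3→Bus4 (5), Sub2→City (11); capacity 5 + 11 = 16.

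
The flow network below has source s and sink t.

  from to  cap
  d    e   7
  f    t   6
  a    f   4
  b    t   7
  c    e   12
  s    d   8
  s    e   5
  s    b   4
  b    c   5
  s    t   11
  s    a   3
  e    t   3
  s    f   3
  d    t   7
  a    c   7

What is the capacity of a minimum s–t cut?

Augment s→t: bottleneck 11, flow now 11.
Augment s→b→t: bottleneck 4, flow now 15.
Augment s→d→t: bottleneck 7, flow now 22.
Augment s→e→t: bottleneck 3, flow now 25.
Augment s→f→t: bottleneck 3, flow now 28.
Augment s→a→f→t: bottleneck 3, flow now 31.
No augmenting path remains; maximum flow = 31.
By max-flow min-cut, the minimum cut capacity equals the max flow.
In the residual graph, reachable from s: {s, d, e}.
Min-cut edges: s→a (3), s→b (4), s→f (3), s→t (11), d→t (7), e→t (3); capacity 3 + 4 + 3 + 11 + 7 + 3 = 31.

31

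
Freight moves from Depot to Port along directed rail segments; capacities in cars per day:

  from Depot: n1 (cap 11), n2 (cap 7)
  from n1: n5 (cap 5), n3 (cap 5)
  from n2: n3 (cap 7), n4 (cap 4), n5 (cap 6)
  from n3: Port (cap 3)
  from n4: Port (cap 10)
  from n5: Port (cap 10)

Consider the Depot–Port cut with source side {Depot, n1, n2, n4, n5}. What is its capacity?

32

Edges leaving {Depot, n1, n2, n4, n5}: n1→n3 (5), n2→n3 (7), n4→Port (10), n5→Port (10).
Cut capacity = 5 + 7 + 10 + 10 = 32.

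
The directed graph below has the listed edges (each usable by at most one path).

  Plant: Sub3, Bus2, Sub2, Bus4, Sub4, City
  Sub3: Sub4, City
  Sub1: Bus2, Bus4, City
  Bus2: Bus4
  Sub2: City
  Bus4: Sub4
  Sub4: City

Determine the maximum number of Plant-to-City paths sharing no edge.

4

Assign every edge capacity 1; by Menger, the answer equals the max flow.
Path Plant→City (+1); total 1.
Path Plant→Sub3→City (+1); total 2.
Path Plant→Sub2→City (+1); total 3.
Path Plant→Sub4→City (+1); total 4.
No residual Plant→City path; max flow = 4.
Certifying cut of size 4: {Plant→City, Plant→Sub2, Plant→Sub3, Sub4→City}.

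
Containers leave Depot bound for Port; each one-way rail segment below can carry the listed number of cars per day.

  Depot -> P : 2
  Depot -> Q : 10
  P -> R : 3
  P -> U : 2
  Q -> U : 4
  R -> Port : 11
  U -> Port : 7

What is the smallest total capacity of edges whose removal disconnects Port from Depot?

Augment Depot→P→R→Port: bottleneck 2, flow now 2.
Augment Depot→Q→U→Port: bottleneck 4, flow now 6.
No augmenting path remains; maximum flow = 6.
By max-flow min-cut, the minimum cut capacity equals the max flow.
In the residual graph, reachable from Depot: {Depot, Q}.
Min-cut edges: Depot→P (2), Q→U (4); capacity 2 + 4 = 6.

6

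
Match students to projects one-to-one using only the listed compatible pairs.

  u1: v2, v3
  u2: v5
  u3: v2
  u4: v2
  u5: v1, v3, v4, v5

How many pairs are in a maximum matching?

Unit-capacity flow: source→left, listed edges, right→sink; max matching = max flow.
Augmenting path u1→v2 (+1); matched 1.
Augmenting path u2→v5 (+1); matched 2.
Augmenting path u5→v1 (+1); matched 3.
Augmenting path u3→v2→u1→v3 (+1); matched 4.
No augmenting path remains; maximum matching = 4.
König certificate: {u1, u2, u5, v2} is a vertex cover of size 4 (every listed pair touches it), so no matching can be larger.

4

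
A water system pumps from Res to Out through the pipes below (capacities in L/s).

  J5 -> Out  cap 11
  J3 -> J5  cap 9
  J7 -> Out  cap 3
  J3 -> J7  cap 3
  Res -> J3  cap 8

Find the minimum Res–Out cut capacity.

8

Augment Res→J3→J7→Out: bottleneck 3, flow now 3.
Augment Res→J3→J5→Out: bottleneck 5, flow now 8.
No augmenting path remains; maximum flow = 8.
By max-flow min-cut, the minimum cut capacity equals the max flow.
In the residual graph, reachable from Res: {Res}.
Min-cut edges: Res→J3 (8); capacity 8 = 8.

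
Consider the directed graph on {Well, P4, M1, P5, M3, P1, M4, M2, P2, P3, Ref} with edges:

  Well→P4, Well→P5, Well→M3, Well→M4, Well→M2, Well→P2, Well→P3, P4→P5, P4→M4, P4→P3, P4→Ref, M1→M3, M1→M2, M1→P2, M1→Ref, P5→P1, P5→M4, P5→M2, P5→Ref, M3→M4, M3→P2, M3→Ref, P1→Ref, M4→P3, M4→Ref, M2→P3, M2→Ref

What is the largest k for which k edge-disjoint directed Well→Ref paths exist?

5

Assign every edge capacity 1; by Menger, the answer equals the max flow.
Path Well→P4→Ref (+1); total 1.
Path Well→P5→Ref (+1); total 2.
Path Well→M3→Ref (+1); total 3.
Path Well→M4→Ref (+1); total 4.
Path Well→M2→Ref (+1); total 5.
No residual Well→Ref path; max flow = 5.
Certifying cut of size 5: {Well→M2, Well→M3, Well→M4, Well→P4, Well→P5}.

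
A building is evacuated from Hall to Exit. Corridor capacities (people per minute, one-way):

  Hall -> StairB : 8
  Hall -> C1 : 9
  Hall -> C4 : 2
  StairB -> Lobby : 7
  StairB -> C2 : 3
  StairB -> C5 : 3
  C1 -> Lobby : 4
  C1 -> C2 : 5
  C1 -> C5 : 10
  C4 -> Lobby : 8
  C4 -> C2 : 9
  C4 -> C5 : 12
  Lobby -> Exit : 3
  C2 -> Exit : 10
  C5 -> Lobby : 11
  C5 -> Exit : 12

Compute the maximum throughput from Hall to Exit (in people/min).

Augment Hall→StairB→Lobby→Exit: bottleneck 3, flow now 3.
Augment Hall→StairB→C2→Exit: bottleneck 3, flow now 6.
Augment Hall→StairB→C5→Exit: bottleneck 2, flow now 8.
Augment Hall→C1→C2→Exit: bottleneck 5, flow now 13.
Augment Hall→C1→C5→Exit: bottleneck 4, flow now 17.
Augment Hall→C4→C2→Exit: bottleneck 2, flow now 19.
No augmenting path remains; maximum flow = 19.
In the residual graph, reachable from Hall: {Hall}.
Min-cut edges: Hall→StairB (8), Hall→C1 (9), Hall→C4 (2); capacity 8 + 9 + 2 = 19.
This cut is saturated, so no flow can exceed 19.

19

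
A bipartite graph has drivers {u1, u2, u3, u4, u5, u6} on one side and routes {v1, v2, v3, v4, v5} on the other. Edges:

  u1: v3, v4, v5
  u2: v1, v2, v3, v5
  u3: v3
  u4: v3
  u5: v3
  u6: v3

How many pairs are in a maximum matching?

Unit-capacity flow: source→left, listed edges, right→sink; max matching = max flow.
Augmenting path u1→v3 (+1); matched 1.
Augmenting path u2→v1 (+1); matched 2.
Augmenting path u3→v3→u1→v4 (+1); matched 3.
No augmenting path remains; maximum matching = 3.
König certificate: {u1, u2, v3} is a vertex cover of size 3 (every listed pair touches it), so no matching can be larger.

3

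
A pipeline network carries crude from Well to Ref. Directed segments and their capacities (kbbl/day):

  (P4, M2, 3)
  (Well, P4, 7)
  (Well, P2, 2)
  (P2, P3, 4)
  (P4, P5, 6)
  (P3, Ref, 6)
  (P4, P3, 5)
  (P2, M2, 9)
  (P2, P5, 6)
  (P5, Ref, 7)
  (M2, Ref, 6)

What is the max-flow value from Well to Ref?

Augment Well→P4→M2→Ref: bottleneck 3, flow now 3.
Augment Well→P4→P5→Ref: bottleneck 4, flow now 7.
Augment Well→P2→M2→Ref: bottleneck 2, flow now 9.
No augmenting path remains; maximum flow = 9.
In the residual graph, reachable from Well: {Well}.
Min-cut edges: Well→P4 (7), Well→P2 (2); capacity 7 + 2 = 9.
This cut is saturated, so no flow can exceed 9.

9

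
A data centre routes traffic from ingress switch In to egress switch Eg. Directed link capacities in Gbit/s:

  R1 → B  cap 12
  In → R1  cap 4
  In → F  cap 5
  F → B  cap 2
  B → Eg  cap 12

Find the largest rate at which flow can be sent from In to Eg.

6

Augment In→F→B→Eg: bottleneck 2, flow now 2.
Augment In→R1→B→Eg: bottleneck 4, flow now 6.
No augmenting path remains; maximum flow = 6.
In the residual graph, reachable from In: {In, F}.
Min-cut edges: In→R1 (4), F→B (2); capacity 4 + 2 = 6.
This cut is saturated, so no flow can exceed 6.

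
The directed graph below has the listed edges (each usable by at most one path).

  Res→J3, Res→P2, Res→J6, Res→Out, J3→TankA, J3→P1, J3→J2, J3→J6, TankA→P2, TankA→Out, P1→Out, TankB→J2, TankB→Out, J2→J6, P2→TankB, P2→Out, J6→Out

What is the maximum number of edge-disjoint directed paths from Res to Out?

Assign every edge capacity 1; by Menger, the answer equals the max flow.
Path Res→Out (+1); total 1.
Path Res→P2→Out (+1); total 2.
Path Res→J6→Out (+1); total 3.
Path Res→J3→TankA→Out (+1); total 4.
No residual Res→Out path; max flow = 4.
Certifying cut of size 4: {Res→J3, Res→J6, Res→Out, Res→P2}.

4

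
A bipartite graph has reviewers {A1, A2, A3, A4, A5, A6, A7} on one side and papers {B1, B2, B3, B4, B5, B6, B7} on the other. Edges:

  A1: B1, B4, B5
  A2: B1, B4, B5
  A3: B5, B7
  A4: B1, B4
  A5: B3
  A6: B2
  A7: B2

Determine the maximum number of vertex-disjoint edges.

6

Unit-capacity flow: source→left, listed edges, right→sink; max matching = max flow.
Augmenting path A1→B1 (+1); matched 1.
Augmenting path A2→B4 (+1); matched 2.
Augmenting path A3→B5 (+1); matched 3.
Augmenting path A5→B3 (+1); matched 4.
Augmenting path A6→B2 (+1); matched 5.
Augmenting path A4→B1→A1→B5→A3→B7 (+1); matched 6.
No augmenting path remains; maximum matching = 6.
König certificate: {A1, A2, A3, A4, A5, B2} is a vertex cover of size 6 (every listed pair touches it), so no matching can be larger.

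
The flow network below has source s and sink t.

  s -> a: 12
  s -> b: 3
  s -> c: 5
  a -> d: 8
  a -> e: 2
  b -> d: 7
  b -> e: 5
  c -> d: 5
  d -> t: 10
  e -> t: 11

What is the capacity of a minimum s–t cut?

Augment s→a→d→t: bottleneck 8, flow now 8.
Augment s→a→e→t: bottleneck 2, flow now 10.
Augment s→b→d→t: bottleneck 2, flow now 12.
Augment s→b→e→t: bottleneck 1, flow now 13.
Augment s→c→d→b→e→t: bottleneck 2, flow now 15. (uses reverse residual edge)
No augmenting path remains; maximum flow = 15.
By max-flow min-cut, the minimum cut capacity equals the max flow.
In the residual graph, reachable from s: {s, a, c, d}.
Min-cut edges: s→b (3), a→e (2), d→t (10); capacity 3 + 2 + 10 = 15.

15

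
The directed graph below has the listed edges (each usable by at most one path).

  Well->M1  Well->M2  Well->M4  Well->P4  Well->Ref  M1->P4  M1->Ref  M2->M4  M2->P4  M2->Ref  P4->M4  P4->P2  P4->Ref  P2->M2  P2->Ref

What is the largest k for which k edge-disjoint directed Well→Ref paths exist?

Assign every edge capacity 1; by Menger, the answer equals the max flow.
Path Well→Ref (+1); total 1.
Path Well→M1→Ref (+1); total 2.
Path Well→M2→Ref (+1); total 3.
Path Well→P4→Ref (+1); total 4.
No residual Well→Ref path; max flow = 4.
Certifying cut of size 4: {Well→M1, Well→M2, Well→P4, Well→Ref}.

4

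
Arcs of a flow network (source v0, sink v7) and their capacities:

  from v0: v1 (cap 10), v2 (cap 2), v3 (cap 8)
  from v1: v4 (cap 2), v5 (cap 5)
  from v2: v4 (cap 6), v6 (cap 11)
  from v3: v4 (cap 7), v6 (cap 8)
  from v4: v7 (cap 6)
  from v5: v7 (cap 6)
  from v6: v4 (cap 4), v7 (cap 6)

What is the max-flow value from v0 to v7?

17

Augment v0→v1→v4→v7: bottleneck 2, flow now 2.
Augment v0→v1→v5→v7: bottleneck 5, flow now 7.
Augment v0→v2→v4→v7: bottleneck 2, flow now 9.
Augment v0→v3→v4→v7: bottleneck 2, flow now 11.
Augment v0→v3→v6→v7: bottleneck 6, flow now 17.
No augmenting path remains; maximum flow = 17.
In the residual graph, reachable from v0: {v0, v1}.
Min-cut edges: v0→v2 (2), v0→v3 (8), v1→v4 (2), v1→v5 (5); capacity 2 + 8 + 2 + 5 = 17.
This cut is saturated, so no flow can exceed 17.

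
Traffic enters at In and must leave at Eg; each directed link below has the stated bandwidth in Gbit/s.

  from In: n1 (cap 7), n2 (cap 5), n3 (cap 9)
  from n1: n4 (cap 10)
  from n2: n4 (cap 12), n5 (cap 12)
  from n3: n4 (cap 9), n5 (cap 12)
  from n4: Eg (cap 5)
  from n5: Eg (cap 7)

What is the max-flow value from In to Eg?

12

Augment In→n1→n4→Eg: bottleneck 5, flow now 5.
Augment In→n2→n5→Eg: bottleneck 5, flow now 10.
Augment In→n3→n5→Eg: bottleneck 2, flow now 12.
No augmenting path remains; maximum flow = 12.
In the residual graph, reachable from In: {In, n1, n2, n3, n4, n5}.
Min-cut edges: n4→Eg (5), n5→Eg (7); capacity 5 + 7 = 12.
This cut is saturated, so no flow can exceed 12.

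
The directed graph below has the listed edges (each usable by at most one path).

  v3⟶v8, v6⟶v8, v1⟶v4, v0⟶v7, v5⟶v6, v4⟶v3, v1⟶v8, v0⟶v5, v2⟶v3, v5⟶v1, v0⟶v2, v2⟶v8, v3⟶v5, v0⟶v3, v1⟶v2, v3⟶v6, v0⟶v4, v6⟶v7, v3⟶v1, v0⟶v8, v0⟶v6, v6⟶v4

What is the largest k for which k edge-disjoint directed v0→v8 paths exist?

Assign every edge capacity 1; by Menger, the answer equals the max flow.
Path v0→v8 (+1); total 1.
Path v0→v2→v8 (+1); total 2.
Path v0→v3→v8 (+1); total 3.
Path v0→v6→v8 (+1); total 4.
Path v0→v5→v1→v8 (+1); total 5.
No residual v0→v8 path; max flow = 5.
Certifying cut of size 5: {v0→v8, v1→v8, v2→v8, v3→v8, v6→v8}.

5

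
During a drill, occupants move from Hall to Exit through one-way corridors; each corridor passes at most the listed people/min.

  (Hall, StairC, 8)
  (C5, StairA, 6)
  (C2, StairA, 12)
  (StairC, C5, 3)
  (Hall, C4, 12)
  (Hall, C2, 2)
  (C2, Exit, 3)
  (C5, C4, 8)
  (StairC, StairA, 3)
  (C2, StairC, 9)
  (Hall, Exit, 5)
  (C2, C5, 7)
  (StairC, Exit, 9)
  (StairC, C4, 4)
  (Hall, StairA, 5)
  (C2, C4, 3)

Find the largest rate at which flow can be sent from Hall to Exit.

Augment Hall→Exit: bottleneck 5, flow now 5.
Augment Hall→C2→Exit: bottleneck 2, flow now 7.
Augment Hall→StairC→Exit: bottleneck 8, flow now 15.
No augmenting path remains; maximum flow = 15.
In the residual graph, reachable from Hall: {Hall, StairA, C4}.
Min-cut edges: Hall→C2 (2), Hall→StairC (8), Hall→Exit (5); capacity 2 + 8 + 5 = 15.
This cut is saturated, so no flow can exceed 15.

15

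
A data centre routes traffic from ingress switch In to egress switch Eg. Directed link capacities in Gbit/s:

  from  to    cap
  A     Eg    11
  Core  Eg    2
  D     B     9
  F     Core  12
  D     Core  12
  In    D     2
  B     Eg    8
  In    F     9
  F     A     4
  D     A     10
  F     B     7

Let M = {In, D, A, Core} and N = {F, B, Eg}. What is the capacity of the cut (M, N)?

Edges leaving {In, D, A, Core}: In→F (9), D→B (9), A→Eg (11), Core→Eg (2).
Cut capacity = 9 + 9 + 11 + 2 = 31.

31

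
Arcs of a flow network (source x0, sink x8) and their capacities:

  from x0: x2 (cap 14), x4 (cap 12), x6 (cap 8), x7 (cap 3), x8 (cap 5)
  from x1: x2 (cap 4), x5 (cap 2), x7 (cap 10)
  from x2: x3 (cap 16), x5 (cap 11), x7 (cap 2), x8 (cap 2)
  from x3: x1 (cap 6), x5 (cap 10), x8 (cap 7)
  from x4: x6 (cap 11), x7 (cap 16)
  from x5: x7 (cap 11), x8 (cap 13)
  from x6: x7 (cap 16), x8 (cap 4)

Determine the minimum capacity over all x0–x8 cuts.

23

Augment x0→x8: bottleneck 5, flow now 5.
Augment x0→x2→x8: bottleneck 2, flow now 7.
Augment x0→x6→x8: bottleneck 4, flow now 11.
Augment x0→x2→x3→x8: bottleneck 7, flow now 18.
Augment x0→x2→x5→x8: bottleneck 5, flow now 23.
No augmenting path remains; maximum flow = 23.
By max-flow min-cut, the minimum cut capacity equals the max flow.
In the residual graph, reachable from x0: {x0, x4, x6, x7}.
Min-cut edges: x0→x2 (14), x0→x8 (5), x6→x8 (4); capacity 14 + 5 + 4 = 23.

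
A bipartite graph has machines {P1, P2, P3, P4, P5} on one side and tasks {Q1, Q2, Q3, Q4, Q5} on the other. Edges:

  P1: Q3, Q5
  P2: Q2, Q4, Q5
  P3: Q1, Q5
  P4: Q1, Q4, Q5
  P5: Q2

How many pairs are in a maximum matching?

Unit-capacity flow: source→left, listed edges, right→sink; max matching = max flow.
Augmenting path P1→Q3 (+1); matched 1.
Augmenting path P2→Q2 (+1); matched 2.
Augmenting path P3→Q1 (+1); matched 3.
Augmenting path P4→Q4 (+1); matched 4.
Augmenting path P5→Q2→P2→Q5 (+1); matched 5.
No augmenting path remains; maximum matching = 5.
König certificate: {P1, P2, P3, P4, P5} is a vertex cover of size 5 (every listed pair touches it), so no matching can be larger.

5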